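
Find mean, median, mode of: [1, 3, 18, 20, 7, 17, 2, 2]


Sorted: [1, 2, 2, 3, 7, 17, 18, 20]
Mean = 70/8 = 35/4
Median = 5
Freq: {1: 1, 3: 1, 18: 1, 20: 1, 7: 1, 17: 1, 2: 2}
Mode: [2]

Mean=35/4, Median=5, Mode=2


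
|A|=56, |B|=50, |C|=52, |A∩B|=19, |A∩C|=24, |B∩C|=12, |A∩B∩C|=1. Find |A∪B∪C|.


|A∪B∪C| = 56+50+52-19-24-12+1 = 104

|A∪B∪C| = 104


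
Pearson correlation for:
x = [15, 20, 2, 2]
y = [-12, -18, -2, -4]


n=4, Σx=39, Σy=-36, Σxy=-552, Σx²=633, Σy²=488
r = (4×(-552) - 39×(-36))/√((4×633 - 39²)(4×488 - (-36)²))
= -804/√(1011×656) = -804/√663216 ≈ -804/814.3807 ≈ -0.9873

r ≈ -0.9873


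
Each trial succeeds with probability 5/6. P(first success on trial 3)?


Geometric: P(X=3) = (1-p)^(k-1)×p = (1/6)^2×5/6 = 5/216

P(X=3) = 5/216 ≈ 2.31%


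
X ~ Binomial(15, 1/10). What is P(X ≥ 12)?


P(X ≥ 12) = Σ P(X=i) for i=12..15
P(X=12) = 66339/200000000000000
P(X=13) = 1701/200000000000000
P(X=14) = 27/200000000000000
P(X=15) = 1/1000000000000000
Sum = 21271/62500000000000

P(X ≥ 12) = 21271/62500000000000 ≈ 0.00%


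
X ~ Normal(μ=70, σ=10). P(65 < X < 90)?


z₁=(65-70)/10=-0.5, z₂=(90-70)/10=2.0
P = Φ(2.0) - Φ(-0.5) = 0.977250 - 0.308538 = 0.668712 ≈ 0.6687

P(65 < X < 90) ≈ 0.6687


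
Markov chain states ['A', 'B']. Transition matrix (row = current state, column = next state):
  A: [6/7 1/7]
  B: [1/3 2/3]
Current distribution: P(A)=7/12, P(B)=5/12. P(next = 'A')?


P(next=A) = Σᵢ P(now=i)×P(i→A)
= 7/12×6/7 + 5/12×1/3
= 1/2 + 5/36 = 23/36

P = 23/36 ≈ 0.6389


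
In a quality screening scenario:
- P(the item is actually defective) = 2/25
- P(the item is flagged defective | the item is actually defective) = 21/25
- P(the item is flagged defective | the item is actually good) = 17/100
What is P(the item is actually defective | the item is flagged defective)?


Using Bayes' theorem:
P(A|B) = P(B|A)·P(A) / P(B)

P(the item is flagged defective) = 21/25 × 2/25 + 17/100 × 23/25
= 42/625 + 391/2500 = 559/2500

P(the item is actually defective|the item is flagged defective) = (42/625) / (559/2500) = 168/559

P(the item is actually defective|the item is flagged defective) = 168/559 ≈ 30.05%


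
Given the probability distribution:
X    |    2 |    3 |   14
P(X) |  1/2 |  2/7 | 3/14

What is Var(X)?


E[X] = 34/7
E[X²] = 326/7
Var(X) = E[X²] - (E[X])² = 326/7 - 1156/49 = 1126/49

Var(X) = 1126/49 ≈ 22.9796


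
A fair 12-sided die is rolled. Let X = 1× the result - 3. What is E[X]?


E[die] = (1+12)/2 = 13/2
E[X] = 1×13/2 - 3 = 7/2

E[X] = 7/2


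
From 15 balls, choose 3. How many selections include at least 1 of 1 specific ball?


Complement: C(15,3) - C(14,3) = 455 - 364 = 91

91


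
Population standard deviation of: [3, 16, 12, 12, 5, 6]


Mean = 54/6 = 9
  (3-9)²=36
  (16-9)²=49
  (12-9)²=9
  (12-9)²=9
  (5-9)²=16
  (6-9)²=9
Σ(x-μ)² = 128
σ² = 128/6 = 64/3

σ = √(64/3) ≈ 4.6188


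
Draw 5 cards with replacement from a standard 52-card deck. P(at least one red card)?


P(not a red card) = 26/52 = 1/2
P(none in 5 draws) = (1/2)^5 = 1/32
P(≥1 red card) = 1 - 1/32 = 31/32

P = 31/32 ≈ 96.88%


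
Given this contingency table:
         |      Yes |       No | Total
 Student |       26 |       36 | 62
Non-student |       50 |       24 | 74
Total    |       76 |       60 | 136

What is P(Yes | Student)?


P(Yes | Student) = 26/(26+36) = 26/62 = 13/31

P(Yes|Student) = 13/31 ≈ 41.94%


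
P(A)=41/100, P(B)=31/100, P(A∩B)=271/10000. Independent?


P(A)×P(B) = 1271/10000
P(A∩B) = 271/10000
Not equal → NOT independent

No, not independent


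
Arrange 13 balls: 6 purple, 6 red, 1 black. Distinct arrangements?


13!/(6!×6!×1!) = 12012

12012


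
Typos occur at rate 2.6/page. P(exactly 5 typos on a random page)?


Poisson(λ=2.6): P(X=5) = e^(-λ)×λ^k/k!
= e^(-2.6) × 2.6^5 / 5!
≈ 0.07427357821 × 118.81376 / 120 ≈ 0.073539

P(X=5) ≈ 0.073539 ≈ 7.35%


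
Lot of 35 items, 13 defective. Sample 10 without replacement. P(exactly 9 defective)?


Hypergeometric: C(13,9)×C(22,1)/C(35,10)
= 715×22/183579396 = 55/641886

P(X=9) = 55/641886 ≈ 0.01%


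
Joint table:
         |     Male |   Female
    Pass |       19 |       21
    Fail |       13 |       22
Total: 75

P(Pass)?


P(Pass) = (19+21)/75 = 40/75 = 8/15

P(Pass) = 8/15 ≈ 53.33%


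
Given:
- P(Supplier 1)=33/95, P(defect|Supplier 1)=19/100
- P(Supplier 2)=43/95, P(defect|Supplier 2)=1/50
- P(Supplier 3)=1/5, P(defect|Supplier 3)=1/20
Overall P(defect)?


P(B) = Σ P(B|Aᵢ)×P(Aᵢ)
  19/100×33/95 = 33/500
  1/50×43/95 = 43/4750
  1/20×1/5 = 1/100
Sum = 202/2375

P(defect) = 202/2375 ≈ 8.51%


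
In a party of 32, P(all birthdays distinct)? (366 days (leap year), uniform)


P(all different) = Π(366-i)/366 for i=0..31
= (366/366)×(365/366)×...×(335/366)
= 0.247626

P ≈ 0.2476 ≈ 24.76%


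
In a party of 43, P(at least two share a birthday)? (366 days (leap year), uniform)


P(all different) = Π(366-i)/366 for i=0..42
= 0.076637
P(match) = 1 - 0.076637 = 0.923363

P ≈ 0.9234 ≈ 92.34%


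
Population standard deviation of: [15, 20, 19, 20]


Mean = 74/4 = 37/2
  (15-37/2)²=49/4
  (20-37/2)²=9/4
  (19-37/2)²=1/4
  (20-37/2)²=9/4
Σ(x-μ)² = 17
σ² = 17/4

σ = √(17/4) ≈ 2.0616


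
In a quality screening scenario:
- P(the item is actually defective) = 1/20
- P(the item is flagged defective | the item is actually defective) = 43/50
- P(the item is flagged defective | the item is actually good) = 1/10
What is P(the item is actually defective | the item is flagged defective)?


Using Bayes' theorem:
P(A|B) = P(B|A)·P(A) / P(B)

P(the item is flagged defective) = 43/50 × 1/20 + 1/10 × 19/20
= 43/1000 + 19/200 = 69/500

P(the item is actually defective|the item is flagged defective) = (43/1000) / (69/500) = 43/138

P(the item is actually defective|the item is flagged defective) = 43/138 ≈ 31.16%


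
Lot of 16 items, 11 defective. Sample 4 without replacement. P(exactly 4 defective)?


Hypergeometric: C(11,4)×C(5,0)/C(16,4)
= 330×1/1820 = 33/182

P(X=4) = 33/182 ≈ 18.13%


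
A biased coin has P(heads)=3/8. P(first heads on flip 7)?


Geometric: P(X=7) = (1-p)^(k-1)×p = (5/8)^6×3/8 = 46875/2097152

P(X=7) = 46875/2097152 ≈ 2.24%


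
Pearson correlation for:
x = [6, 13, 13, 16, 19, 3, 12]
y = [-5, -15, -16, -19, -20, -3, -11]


n=7, Σx=82, Σy=-89, Σxy=-1258, Σx²=1144, Σy²=1397
r = (7×(-1258) - 82×(-89))/√((7×1144 - 82²)(7×1397 - (-89)²))
= -1508/√(1284×1858) = -1508/√2385672 ≈ -1508/1544.5621 ≈ -0.9763

r ≈ -0.9763


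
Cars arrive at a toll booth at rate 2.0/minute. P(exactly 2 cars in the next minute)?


Poisson(λ=2.0): P(X=2) = e^(-λ)×λ^k/k!
= e^(-2.0) × 2.0^2 / 2!
≈ 0.1353352832 × 4 / 2 ≈ 0.270671

P(X=2) ≈ 0.270671 ≈ 27.07%


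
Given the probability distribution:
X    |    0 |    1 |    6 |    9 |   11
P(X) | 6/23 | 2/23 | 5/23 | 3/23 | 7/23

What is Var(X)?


E[X] = 136/23
E[X²] = 1272/23
Var(X) = E[X²] - (E[X])² = 1272/23 - 18496/529 = 10760/529

Var(X) = 10760/529 ≈ 20.3403


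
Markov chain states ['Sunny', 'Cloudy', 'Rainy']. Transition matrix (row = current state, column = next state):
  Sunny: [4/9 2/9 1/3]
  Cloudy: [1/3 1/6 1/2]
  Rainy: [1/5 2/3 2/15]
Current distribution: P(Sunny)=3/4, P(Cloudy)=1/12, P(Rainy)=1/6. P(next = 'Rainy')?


P(next=Rainy) = Σᵢ P(now=i)×P(i→Rainy)
= 3/4×1/3 + 1/12×1/2 + 1/6×2/15
= 1/4 + 1/24 + 1/45 = 113/360

P = 113/360 ≈ 0.3139


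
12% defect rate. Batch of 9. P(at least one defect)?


P(all good) = (22/25)^9 = 1207269217792/3814697265625
P(≥1 defect) = 2607428047833/3814697265625

P = 2607428047833/3814697265625 ≈ 68.35%


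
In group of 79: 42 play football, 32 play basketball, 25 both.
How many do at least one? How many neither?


|A∪B| = 42+32-25 = 49
Neither = 79-49 = 30

At least one: 49; Neither: 30


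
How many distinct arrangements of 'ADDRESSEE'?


Letters: 9, freq: {'A': 1, 'D': 2, 'R': 1, 'E': 3, 'S': 2}
9!/(1!×2!×1!×3!×2!) = 362880/24 = 15120

15120


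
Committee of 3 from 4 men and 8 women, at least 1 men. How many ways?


Count by #men:
  1M,2W: C(4,1)×C(8,2)=112
  2M,1W: C(4,2)×C(8,1)=48
  3M,0W: C(4,3)×C(8,0)=4
Total = 164

164


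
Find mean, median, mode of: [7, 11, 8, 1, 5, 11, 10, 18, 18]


Sorted: [1, 5, 7, 8, 10, 11, 11, 18, 18]
Mean = 89/9
Median = 10
Freq: {7: 1, 11: 2, 8: 1, 1: 1, 5: 1, 10: 1, 18: 2}
Mode: [11, 18]

Mean=89/9, Median=10, Mode=[11, 18]


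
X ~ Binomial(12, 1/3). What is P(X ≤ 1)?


P(X ≤ 1) = Σ P(X=i) for i=0..1
P(X=0) = 4096/531441
P(X=1) = 8192/177147
Sum = 28672/531441

P(X ≤ 1) = 28672/531441 ≈ 5.40%


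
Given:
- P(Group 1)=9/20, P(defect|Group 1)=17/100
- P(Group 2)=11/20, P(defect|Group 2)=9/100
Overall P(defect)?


P(B) = Σ P(B|Aᵢ)×P(Aᵢ)
  17/100×9/20 = 153/2000
  9/100×11/20 = 99/2000
Sum = 63/500

P(defect) = 63/500 ≈ 12.60%


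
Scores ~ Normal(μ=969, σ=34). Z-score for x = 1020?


z = (x - μ)/σ = (1020 - 969)/34 = 1.5

z = 1.5


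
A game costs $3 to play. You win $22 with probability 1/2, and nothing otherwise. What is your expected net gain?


E[gain] = (22-3)×1/2 + (-3)×1/2
= 19/2 - 3/2 = 8

Expected net gain = $8 ≈ $8.00


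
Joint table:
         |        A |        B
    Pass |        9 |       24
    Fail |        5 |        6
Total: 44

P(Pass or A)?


P(Pass∨A) = P(Pass) + P(A) - P(Pass∧A)
= (33 + 14 - 9)/44 = 38/44 = 19/22

P = 19/22 ≈ 86.36%


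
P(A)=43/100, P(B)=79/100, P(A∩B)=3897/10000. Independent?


P(A)×P(B) = 3397/10000
P(A∩B) = 3897/10000
Not equal → NOT independent

No, not independent


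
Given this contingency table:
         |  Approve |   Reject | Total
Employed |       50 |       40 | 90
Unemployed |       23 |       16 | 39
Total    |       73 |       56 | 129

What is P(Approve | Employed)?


P(Approve | Employed) = 50/(50+40) = 50/90 = 5/9

P(Approve|Employed) = 5/9 ≈ 55.56%


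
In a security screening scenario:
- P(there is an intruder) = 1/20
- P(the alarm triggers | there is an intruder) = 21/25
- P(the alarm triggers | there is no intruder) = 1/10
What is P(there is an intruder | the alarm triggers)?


Using Bayes' theorem:
P(A|B) = P(B|A)·P(A) / P(B)

P(the alarm triggers) = 21/25 × 1/20 + 1/10 × 19/20
= 21/500 + 19/200 = 137/1000

P(there is an intruder|the alarm triggers) = (21/500) / (137/1000) = 42/137

P(there is an intruder|the alarm triggers) = 42/137 ≈ 30.66%


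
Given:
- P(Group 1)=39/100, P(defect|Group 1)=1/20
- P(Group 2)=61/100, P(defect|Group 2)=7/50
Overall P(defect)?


P(B) = Σ P(B|Aᵢ)×P(Aᵢ)
  1/20×39/100 = 39/2000
  7/50×61/100 = 427/5000
Sum = 1049/10000

P(defect) = 1049/10000 ≈ 10.49%


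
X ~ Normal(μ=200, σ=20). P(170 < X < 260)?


z₁=(170-200)/20=-1.5, z₂=(260-200)/20=3.0
P = Φ(3.0) - Φ(-1.5) = 0.998650 - 0.066807 = 0.931843 ≈ 0.9318

P(170 < X < 260) ≈ 0.9318


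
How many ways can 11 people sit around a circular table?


Circular arrangements of 11 distinct objects: fix one position to break rotational symmetry.
(n-1)! = 10! = 3628800

3628800


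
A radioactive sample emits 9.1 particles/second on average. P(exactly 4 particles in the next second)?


Poisson(λ=9.1): P(X=4) = e^(-λ)×λ^k/k!
= e^(-9.1) × 9.1^4 / 4!
≈ 0.0001116658085 × 6857.4961 / 24 ≈ 0.031906

P(X=4) ≈ 0.031906 ≈ 3.19%


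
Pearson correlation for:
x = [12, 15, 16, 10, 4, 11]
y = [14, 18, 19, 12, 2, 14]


n=6, Σx=68, Σy=79, Σxy=1024, Σx²=862, Σy²=1225
r = (6×1024 - 68×79)/√((6×862 - 68²)(6×1225 - 79²))
= 772/√(548×1109) = 772/√607732 ≈ 772/779.5717 ≈ 0.9903

r ≈ 0.9903


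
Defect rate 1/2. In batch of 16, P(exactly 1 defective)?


Binomial: P(X=1) = C(16,1)×p^1×(1-p)^15
= 16 × 1/2 × 1/32768 = 1/4096

P(X=1) = 1/4096 ≈ 0.02%


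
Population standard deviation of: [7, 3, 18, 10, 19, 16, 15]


Mean = 88/7
  (7-88/7)²=1521/49
  (3-88/7)²=4489/49
  (18-88/7)²=1444/49
  (10-88/7)²=324/49
  (19-88/7)²=2025/49
  (16-88/7)²=576/49
  (15-88/7)²=289/49
Σ(x-μ)² = 1524/7
σ² = (1524/7)/7 = 1524/49

σ = √(1524/49) ≈ 5.5769


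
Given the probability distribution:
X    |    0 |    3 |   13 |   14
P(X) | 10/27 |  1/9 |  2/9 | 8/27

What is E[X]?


E[X] = Σ x·P(X=x)
= (0)×(10/27) + (3)×(1/9) + (13)×(2/9) + (14)×(8/27)
= 199/27

E[X] = 199/27


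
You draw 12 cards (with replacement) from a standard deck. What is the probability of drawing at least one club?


P(not a club) = 39/52 = 3/4
P(none in 12 draws) = (3/4)^12 = 531441/16777216
P(≥1 club) = 1 - 531441/16777216 = 16245775/16777216

P = 16245775/16777216 ≈ 96.83%


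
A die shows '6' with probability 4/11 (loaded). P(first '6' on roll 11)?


Geometric: P(X=11) = (1-p)^(k-1)×p = (7/11)^10×4/11 = 1129900996/285311670611

P(X=11) = 1129900996/285311670611 ≈ 0.40%


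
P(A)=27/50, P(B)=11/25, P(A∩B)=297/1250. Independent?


P(A)×P(B) = 297/1250
P(A∩B) = 297/1250
Equal ✓ → Independent

Yes, independent


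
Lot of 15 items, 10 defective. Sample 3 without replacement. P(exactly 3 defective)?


Hypergeometric: C(10,3)×C(5,0)/C(15,3)
= 120×1/455 = 24/91

P(X=3) = 24/91 ≈ 26.37%


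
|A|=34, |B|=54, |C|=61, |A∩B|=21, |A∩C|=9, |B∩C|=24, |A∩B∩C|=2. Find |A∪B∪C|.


|A∪B∪C| = 34+54+61-21-9-24+2 = 97

|A∪B∪C| = 97


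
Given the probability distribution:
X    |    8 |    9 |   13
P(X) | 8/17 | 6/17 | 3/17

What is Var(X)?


E[X] = 157/17
E[X²] = 1505/17
Var(X) = E[X²] - (E[X])² = 1505/17 - 24649/289 = 936/289

Var(X) = 936/289 ≈ 3.2388


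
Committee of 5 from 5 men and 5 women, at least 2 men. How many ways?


Count by #men:
  2M,3W: C(5,2)×C(5,3)=100
  3M,2W: C(5,3)×C(5,2)=100
  4M,1W: C(5,4)×C(5,1)=25
  5M,0W: C(5,5)×C(5,0)=1
Total = 226

226


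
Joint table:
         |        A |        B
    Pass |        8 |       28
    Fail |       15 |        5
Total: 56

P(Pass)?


P(Pass) = (8+28)/56 = 36/56 = 9/14

P(Pass) = 9/14 ≈ 64.29%


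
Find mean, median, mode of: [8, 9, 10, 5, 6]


Sorted: [5, 6, 8, 9, 10]
Mean = 38/5
Median = 8
Freq: {8: 1, 9: 1, 10: 1, 5: 1, 6: 1}
Mode: No mode

Mean=38/5, Median=8, Mode=No mode


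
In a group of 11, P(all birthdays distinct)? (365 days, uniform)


P(all different) = Π(365-i)/365 for i=0..10
= (365/365)×(364/365)×...×(355/365)
= 0.858859

P ≈ 0.8589 ≈ 85.89%


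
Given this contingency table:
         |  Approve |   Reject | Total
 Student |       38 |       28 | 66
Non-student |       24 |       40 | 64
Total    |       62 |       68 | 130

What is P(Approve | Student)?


P(Approve | Student) = 38/(38+28) = 38/66 = 19/33

P(Approve|Student) = 19/33 ≈ 57.58%


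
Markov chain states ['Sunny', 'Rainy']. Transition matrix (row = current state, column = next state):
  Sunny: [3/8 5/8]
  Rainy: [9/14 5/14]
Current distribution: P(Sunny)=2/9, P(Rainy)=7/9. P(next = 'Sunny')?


P(next=Sunny) = Σᵢ P(now=i)×P(i→Sunny)
= 2/9×3/8 + 7/9×9/14
= 1/12 + 1/2 = 7/12

P = 7/12 ≈ 0.5833


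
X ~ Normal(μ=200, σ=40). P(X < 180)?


z = (180-200)/40 = -0.5
P(Z < -0.5) = 0.3085

P(X < 180) ≈ 0.3085


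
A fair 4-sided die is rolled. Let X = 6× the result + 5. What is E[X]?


E[die] = (1+4)/2 = 5/2
E[X] = 6×5/2 + 5 = 20

E[X] = 20


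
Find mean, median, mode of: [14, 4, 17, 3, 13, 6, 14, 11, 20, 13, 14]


Sorted: [3, 4, 6, 11, 13, 13, 14, 14, 14, 17, 20]
Mean = 129/11
Median = 13
Freq: {14: 3, 4: 1, 17: 1, 3: 1, 13: 2, 6: 1, 11: 1, 20: 1}
Mode: [14]

Mean=129/11, Median=13, Mode=14


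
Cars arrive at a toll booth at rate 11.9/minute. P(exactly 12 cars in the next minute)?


Poisson(λ=11.9): P(X=12) = e^(-λ)×λ^k/k!
= e^(-11.9) × 11.9^12 / 12!
≈ 6.790404807e-06 × 8.06424171519e+12 / 479001600 ≈ 0.114320

P(X=12) ≈ 0.114320 ≈ 11.43%


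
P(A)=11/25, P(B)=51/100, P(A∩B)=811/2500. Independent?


P(A)×P(B) = 561/2500
P(A∩B) = 811/2500
Not equal → NOT independent

No, not independent


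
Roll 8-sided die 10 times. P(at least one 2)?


P(no 2)^10 = (7/8)^10 = 282475249/1073741824
P(≥1) = 1 - 282475249/1073741824 = 791266575/1073741824

P = 791266575/1073741824 ≈ 73.69%


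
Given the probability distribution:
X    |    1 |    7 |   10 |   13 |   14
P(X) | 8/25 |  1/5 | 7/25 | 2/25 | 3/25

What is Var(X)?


E[X] = 181/25
E[X²] = 1879/25
Var(X) = E[X²] - (E[X])² = 1879/25 - 32761/625 = 14214/625

Var(X) = 14214/625 ≈ 22.7424


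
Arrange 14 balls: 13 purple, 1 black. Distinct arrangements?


14!/(13!×1!) = 14

14


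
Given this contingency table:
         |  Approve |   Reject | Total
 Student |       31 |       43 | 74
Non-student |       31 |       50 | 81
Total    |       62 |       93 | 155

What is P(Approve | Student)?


P(Approve | Student) = 31/(31+43) = 31/74

P(Approve|Student) = 31/74 ≈ 41.89%


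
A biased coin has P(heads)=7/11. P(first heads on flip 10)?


Geometric: P(X=10) = (1-p)^(k-1)×p = (4/11)^9×7/11 = 1835008/25937424601

P(X=10) = 1835008/25937424601 ≈ 0.01%


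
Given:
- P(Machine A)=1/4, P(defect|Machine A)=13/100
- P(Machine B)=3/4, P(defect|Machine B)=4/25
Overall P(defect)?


P(B) = Σ P(B|Aᵢ)×P(Aᵢ)
  13/100×1/4 = 13/400
  4/25×3/4 = 3/25
Sum = 61/400

P(defect) = 61/400 ≈ 15.25%


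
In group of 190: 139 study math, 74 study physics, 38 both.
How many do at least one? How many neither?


|A∪B| = 139+74-38 = 175
Neither = 190-175 = 15

At least one: 175; Neither: 15


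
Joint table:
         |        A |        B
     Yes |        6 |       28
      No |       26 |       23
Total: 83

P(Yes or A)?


P(Yes∨A) = P(Yes) + P(A) - P(Yes∧A)
= (34 + 32 - 6)/83 = 60/83

P = 60/83 ≈ 72.29%


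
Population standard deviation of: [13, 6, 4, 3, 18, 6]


Mean = 50/6 = 25/3
  (13-25/3)²=196/9
  (6-25/3)²=49/9
  (4-25/3)²=169/9
  (3-25/3)²=256/9
  (18-25/3)²=841/9
  (6-25/3)²=49/9
Σ(x-μ)² = 520/3
σ² = (520/3)/6 = 260/9

σ = √(260/9) ≈ 5.3748


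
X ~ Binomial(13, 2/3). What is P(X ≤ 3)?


P(X ≤ 3) = Σ P(X=i) for i=0..3
P(X=0) = 1/1594323
P(X=1) = 26/1594323
P(X=2) = 104/531441
P(X=3) = 2288/1594323
Sum = 2627/1594323

P(X ≤ 3) = 2627/1594323 ≈ 0.16%


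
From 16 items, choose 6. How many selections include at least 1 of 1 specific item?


Complement: C(16,6) - C(15,6) = 8008 - 5005 = 3003

3003


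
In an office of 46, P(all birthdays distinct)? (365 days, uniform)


P(all different) = Π(365-i)/365 for i=0..45
= (365/365)×(364/365)×...×(320/365)
= 0.051747

P ≈ 0.0517 ≈ 5.17%


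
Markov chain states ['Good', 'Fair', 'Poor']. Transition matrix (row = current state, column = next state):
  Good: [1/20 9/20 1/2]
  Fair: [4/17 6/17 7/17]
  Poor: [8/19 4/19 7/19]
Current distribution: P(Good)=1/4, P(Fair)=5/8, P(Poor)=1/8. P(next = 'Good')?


P(next=Good) = Σᵢ P(now=i)×P(i→Good)
= 1/4×1/20 + 5/8×4/17 + 1/8×8/19
= 1/80 + 5/34 + 1/19 = 5483/25840

P = 5483/25840 ≈ 0.2122


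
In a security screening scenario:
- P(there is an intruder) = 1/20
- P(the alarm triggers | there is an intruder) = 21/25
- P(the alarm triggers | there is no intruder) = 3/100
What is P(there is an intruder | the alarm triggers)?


Using Bayes' theorem:
P(A|B) = P(B|A)·P(A) / P(B)

P(the alarm triggers) = 21/25 × 1/20 + 3/100 × 19/20
= 21/500 + 57/2000 = 141/2000

P(there is an intruder|the alarm triggers) = (21/500) / (141/2000) = 28/47

P(there is an intruder|the alarm triggers) = 28/47 ≈ 59.57%


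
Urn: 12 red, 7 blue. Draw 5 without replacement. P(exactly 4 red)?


Hypergeometric: C(12,4)×C(7,1)/C(19,5)
= 495×7/11628 = 385/1292

P(X=4) = 385/1292 ≈ 29.80%


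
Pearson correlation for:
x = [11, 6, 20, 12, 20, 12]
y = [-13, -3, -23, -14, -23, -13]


n=6, Σx=81, Σy=-89, Σxy=-1405, Σx²=1245, Σy²=1601
r = (6×(-1405) - 81×(-89))/√((6×1245 - 81²)(6×1601 - (-89)²))
= -1221/√(909×1685) = -1221/√1531665 ≈ -1221/1237.6045 ≈ -0.9866

r ≈ -0.9866


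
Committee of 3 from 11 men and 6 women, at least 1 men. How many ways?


Count by #men:
  1M,2W: C(11,1)×C(6,2)=165
  2M,1W: C(11,2)×C(6,1)=330
  3M,0W: C(11,3)×C(6,0)=165
Total = 660

660


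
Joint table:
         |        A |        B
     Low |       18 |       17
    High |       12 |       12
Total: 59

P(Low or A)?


P(Low∨A) = P(Low) + P(A) - P(Low∧A)
= (35 + 30 - 18)/59 = 47/59

P = 47/59 ≈ 79.66%


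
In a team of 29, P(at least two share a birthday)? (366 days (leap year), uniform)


P(all different) = Π(366-i)/366 for i=0..28
= 0.320056
P(match) = 1 - 0.320056 = 0.679944

P ≈ 0.6799 ≈ 67.99%


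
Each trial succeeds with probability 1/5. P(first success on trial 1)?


Geometric: P(X=1) = (1-p)^(k-1)×p = (4/5)^0×1/5 = 1/5

P(X=1) = 1/5 ≈ 20.00%


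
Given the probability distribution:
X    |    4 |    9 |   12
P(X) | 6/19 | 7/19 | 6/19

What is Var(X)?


E[X] = 159/19
E[X²] = 1527/19
Var(X) = E[X²] - (E[X])² = 1527/19 - 25281/361 = 3732/361

Var(X) = 3732/361 ≈ 10.3380


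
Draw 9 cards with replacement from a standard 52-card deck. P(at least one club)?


P(not a club) = 39/52 = 3/4
P(none in 9 draws) = (3/4)^9 = 19683/262144
P(≥1 club) = 1 - 19683/262144 = 242461/262144

P = 242461/262144 ≈ 92.49%


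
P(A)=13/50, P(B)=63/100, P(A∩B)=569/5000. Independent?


P(A)×P(B) = 819/5000
P(A∩B) = 569/5000
Not equal → NOT independent

No, not independent


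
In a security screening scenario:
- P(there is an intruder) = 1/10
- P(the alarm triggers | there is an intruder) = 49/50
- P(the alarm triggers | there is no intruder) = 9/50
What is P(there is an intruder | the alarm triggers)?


Using Bayes' theorem:
P(A|B) = P(B|A)·P(A) / P(B)

P(the alarm triggers) = 49/50 × 1/10 + 9/50 × 9/10
= 49/500 + 81/500 = 13/50

P(there is an intruder|the alarm triggers) = (49/500) / (13/50) = 49/130

P(there is an intruder|the alarm triggers) = 49/130 ≈ 37.69%


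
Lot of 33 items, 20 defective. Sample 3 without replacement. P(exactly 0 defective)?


Hypergeometric: C(20,0)×C(13,3)/C(33,3)
= 1×286/5456 = 13/248

P(X=0) = 13/248 ≈ 5.24%


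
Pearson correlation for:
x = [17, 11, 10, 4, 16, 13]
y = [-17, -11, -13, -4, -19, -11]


n=6, Σx=71, Σy=-75, Σxy=-1003, Σx²=951, Σy²=1077
r = (6×(-1003) - 71×(-75))/√((6×951 - 71²)(6×1077 - (-75)²))
= -693/√(665×837) = -693/√556605 ≈ -693/746.0596 ≈ -0.9289

r ≈ -0.9289


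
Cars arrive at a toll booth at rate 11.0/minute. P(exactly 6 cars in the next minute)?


Poisson(λ=11.0): P(X=6) = e^(-λ)×λ^k/k!
= e^(-11.0) × 11.0^6 / 6!
≈ 1.670170079e-05 × 1771561 / 720 ≈ 0.041095

P(X=6) ≈ 0.041095 ≈ 4.11%


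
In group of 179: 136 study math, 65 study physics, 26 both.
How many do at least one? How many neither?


|A∪B| = 136+65-26 = 175
Neither = 179-175 = 4

At least one: 175; Neither: 4


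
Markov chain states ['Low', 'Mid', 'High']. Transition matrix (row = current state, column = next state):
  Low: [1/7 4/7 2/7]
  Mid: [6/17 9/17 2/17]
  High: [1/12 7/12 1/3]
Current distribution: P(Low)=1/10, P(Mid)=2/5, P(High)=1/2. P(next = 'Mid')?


P(next=Mid) = Σᵢ P(now=i)×P(i→Mid)
= 1/10×4/7 + 2/5×9/17 + 1/2×7/12
= 2/35 + 18/85 + 7/24 = 1601/2856

P = 1601/2856 ≈ 0.5606


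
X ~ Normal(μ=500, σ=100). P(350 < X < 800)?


z₁=(350-500)/100=-1.5, z₂=(800-500)/100=3.0
P = Φ(3.0) - Φ(-1.5) = 0.998650 - 0.066807 = 0.931843 ≈ 0.9318

P(350 < X < 800) ≈ 0.9318


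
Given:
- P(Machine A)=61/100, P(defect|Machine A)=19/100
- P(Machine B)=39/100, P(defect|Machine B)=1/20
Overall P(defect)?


P(B) = Σ P(B|Aᵢ)×P(Aᵢ)
  19/100×61/100 = 1159/10000
  1/20×39/100 = 39/2000
Sum = 677/5000

P(defect) = 677/5000 ≈ 13.54%


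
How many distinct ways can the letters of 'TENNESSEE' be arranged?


Letters: 9, freq: {'T': 1, 'E': 4, 'N': 2, 'S': 2}
9!/(1!×4!×2!×2!) = 362880/96 = 3780

3780


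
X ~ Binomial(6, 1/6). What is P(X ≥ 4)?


P(X ≥ 4) = Σ P(X=i) for i=4..6
P(X=4) = 125/15552
P(X=5) = 5/7776
P(X=6) = 1/46656
Sum = 203/23328

P(X ≥ 4) = 203/23328 ≈ 0.87%


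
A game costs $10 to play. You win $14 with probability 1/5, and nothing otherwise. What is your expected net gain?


E[gain] = (14-10)×1/5 + (-10)×4/5
= 4/5 - 8 = -36/5

Expected net gain = $-36/5 ≈ $-7.20


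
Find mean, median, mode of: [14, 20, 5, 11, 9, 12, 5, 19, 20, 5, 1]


Sorted: [1, 5, 5, 5, 9, 11, 12, 14, 19, 20, 20]
Mean = 121/11 = 11
Median = 11
Freq: {14: 1, 20: 2, 5: 3, 11: 1, 9: 1, 12: 1, 19: 1, 1: 1}
Mode: [5]

Mean=11, Median=11, Mode=5


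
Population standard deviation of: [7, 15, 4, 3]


Mean = 29/4
  (7-29/4)²=1/16
  (15-29/4)²=961/16
  (4-29/4)²=169/16
  (3-29/4)²=289/16
Σ(x-μ)² = 355/4
σ² = (355/4)/4 = 355/16

σ = √(355/16) ≈ 4.7104


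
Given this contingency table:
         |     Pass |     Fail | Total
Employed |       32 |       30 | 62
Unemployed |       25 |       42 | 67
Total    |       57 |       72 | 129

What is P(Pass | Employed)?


P(Pass | Employed) = 32/(32+30) = 32/62 = 16/31

P(Pass|Employed) = 16/31 ≈ 51.61%


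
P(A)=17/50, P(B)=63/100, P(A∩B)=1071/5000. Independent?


P(A)×P(B) = 1071/5000
P(A∩B) = 1071/5000
Equal ✓ → Independent

Yes, independent


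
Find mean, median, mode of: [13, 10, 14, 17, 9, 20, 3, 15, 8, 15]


Sorted: [3, 8, 9, 10, 13, 14, 15, 15, 17, 20]
Mean = 124/10 = 62/5
Median = 27/2
Freq: {13: 1, 10: 1, 14: 1, 17: 1, 9: 1, 20: 1, 3: 1, 15: 2, 8: 1}
Mode: [15]

Mean=62/5, Median=27/2, Mode=15


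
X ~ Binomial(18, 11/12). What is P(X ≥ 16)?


P(X ≥ 16) = Σ P(X=i) for i=16..18
P(X=16) = 781145407680726737/2958148142320582656
P(X=17) = 505447028499293771/1479074071160291328
P(X=18) = 5559917313492231481/26623333280885243904
Sum = 2711034061950757499/3327916660110655488

P(X ≥ 16) = 2711034061950757499/3327916660110655488 ≈ 81.46%


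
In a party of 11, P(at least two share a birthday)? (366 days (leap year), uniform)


P(all different) = Π(366-i)/366 for i=0..10
= 0.859219
P(match) = 1 - 0.859219 = 0.140781

P ≈ 0.1408 ≈ 14.08%


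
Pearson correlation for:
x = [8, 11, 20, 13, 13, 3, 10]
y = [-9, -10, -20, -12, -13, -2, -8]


n=7, Σx=78, Σy=-74, Σxy=-993, Σx²=1032, Σy²=962
r = (7×(-993) - 78×(-74))/√((7×1032 - 78²)(7×962 - (-74)²))
= -1179/√(1140×1258) = -1179/√1434120 ≈ -1179/1197.5475 ≈ -0.9845

r ≈ -0.9845


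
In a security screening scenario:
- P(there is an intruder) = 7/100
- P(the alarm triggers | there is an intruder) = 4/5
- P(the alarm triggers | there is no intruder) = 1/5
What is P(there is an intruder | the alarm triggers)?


Using Bayes' theorem:
P(A|B) = P(B|A)·P(A) / P(B)

P(the alarm triggers) = 4/5 × 7/100 + 1/5 × 93/100
= 7/125 + 93/500 = 121/500

P(there is an intruder|the alarm triggers) = (7/125) / (121/500) = 28/121

P(there is an intruder|the alarm triggers) = 28/121 ≈ 23.14%


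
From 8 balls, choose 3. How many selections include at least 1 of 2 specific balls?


Complement: C(8,3) - C(6,3) = 56 - 20 = 36

36


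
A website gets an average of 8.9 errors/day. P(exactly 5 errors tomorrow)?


Poisson(λ=8.9): P(X=5) = e^(-λ)×λ^k/k!
= e^(-8.9) × 8.9^5 / 5!
≈ 0.0001363889265 × 55840.59449 / 120 ≈ 0.063467

P(X=5) ≈ 0.063467 ≈ 6.35%


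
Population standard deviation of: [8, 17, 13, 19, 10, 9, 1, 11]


Mean = 88/8 = 11
  (8-11)²=9
  (17-11)²=36
  (13-11)²=4
  (19-11)²=64
  (10-11)²=1
  (9-11)²=4
  (1-11)²=100
  (11-11)²=0
Σ(x-μ)² = 218
σ² = 218/8 = 109/4

σ = √(109/4) ≈ 5.2202


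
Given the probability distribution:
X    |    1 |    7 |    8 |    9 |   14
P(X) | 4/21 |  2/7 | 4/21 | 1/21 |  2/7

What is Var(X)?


E[X] = 57/7
E[X²] = 1811/21
Var(X) = E[X²] - (E[X])² = 1811/21 - 3249/49 = 2930/147

Var(X) = 2930/147 ≈ 19.9320


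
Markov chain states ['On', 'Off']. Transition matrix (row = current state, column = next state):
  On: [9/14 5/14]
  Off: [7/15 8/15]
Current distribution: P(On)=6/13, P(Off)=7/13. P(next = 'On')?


P(next=On) = Σᵢ P(now=i)×P(i→On)
= 6/13×9/14 + 7/13×7/15
= 27/91 + 49/195 = 748/1365

P = 748/1365 ≈ 0.5480


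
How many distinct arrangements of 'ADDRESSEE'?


Letters: 9, freq: {'A': 1, 'D': 2, 'R': 1, 'E': 3, 'S': 2}
9!/(1!×2!×1!×3!×2!) = 362880/24 = 15120

15120


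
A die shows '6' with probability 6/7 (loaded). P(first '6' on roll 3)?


Geometric: P(X=3) = (1-p)^(k-1)×p = (1/7)^2×6/7 = 6/343

P(X=3) = 6/343 ≈ 1.75%


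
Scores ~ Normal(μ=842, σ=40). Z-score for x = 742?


z = (x - μ)/σ = (742 - 842)/40 = -2.5

z = -2.5


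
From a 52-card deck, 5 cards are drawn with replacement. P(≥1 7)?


P(not a 7) = 48/52 = 12/13
P(none in 5 draws) = (12/13)^5 = 248832/371293
P(≥1 7) = 1 - 248832/371293 = 122461/371293

P = 122461/371293 ≈ 32.98%


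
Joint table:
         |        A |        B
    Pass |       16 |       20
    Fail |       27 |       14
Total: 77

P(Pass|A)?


P(Pass|A) = 16/(16+27) = 16/43

P = 16/43 ≈ 37.21%


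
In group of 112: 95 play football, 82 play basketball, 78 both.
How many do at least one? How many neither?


|A∪B| = 95+82-78 = 99
Neither = 112-99 = 13

At least one: 99; Neither: 13


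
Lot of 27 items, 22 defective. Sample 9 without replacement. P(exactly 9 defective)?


Hypergeometric: C(22,9)×C(5,0)/C(27,9)
= 497420×1/4686825 = 476/4485

P(X=9) = 476/4485 ≈ 10.61%


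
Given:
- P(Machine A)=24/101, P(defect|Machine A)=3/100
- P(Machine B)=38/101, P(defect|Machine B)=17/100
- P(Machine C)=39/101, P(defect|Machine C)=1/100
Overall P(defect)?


P(B) = Σ P(B|Aᵢ)×P(Aᵢ)
  3/100×24/101 = 18/2525
  17/100×38/101 = 323/5050
  1/100×39/101 = 39/10100
Sum = 757/10100

P(defect) = 757/10100 ≈ 7.50%


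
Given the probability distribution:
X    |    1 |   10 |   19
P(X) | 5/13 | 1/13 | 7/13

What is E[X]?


E[X] = Σ x·P(X=x)
= (1)×(5/13) + (10)×(1/13) + (19)×(7/13)
= 148/13

E[X] = 148/13


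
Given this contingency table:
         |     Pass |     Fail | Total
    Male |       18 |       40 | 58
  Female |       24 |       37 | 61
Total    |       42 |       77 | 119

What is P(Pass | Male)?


P(Pass | Male) = 18/(18+40) = 18/58 = 9/29

P(Pass|Male) = 9/29 ≈ 31.03%


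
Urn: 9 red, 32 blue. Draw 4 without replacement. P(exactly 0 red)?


Hypergeometric: C(9,0)×C(32,4)/C(41,4)
= 1×35960/101270 = 3596/10127

P(X=0) = 3596/10127 ≈ 35.51%


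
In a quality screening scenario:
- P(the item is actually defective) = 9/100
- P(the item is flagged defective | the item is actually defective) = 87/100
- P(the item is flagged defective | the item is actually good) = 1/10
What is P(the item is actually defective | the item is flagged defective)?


Using Bayes' theorem:
P(A|B) = P(B|A)·P(A) / P(B)

P(the item is flagged defective) = 87/100 × 9/100 + 1/10 × 91/100
= 783/10000 + 91/1000 = 1693/10000

P(the item is actually defective|the item is flagged defective) = (783/10000) / (1693/10000) = 783/1693

P(the item is actually defective|the item is flagged defective) = 783/1693 ≈ 46.25%


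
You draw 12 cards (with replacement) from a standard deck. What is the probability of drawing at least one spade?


P(not a spade) = 39/52 = 3/4
P(none in 12 draws) = (3/4)^12 = 531441/16777216
P(≥1 spade) = 1 - 531441/16777216 = 16245775/16777216

P = 16245775/16777216 ≈ 96.83%


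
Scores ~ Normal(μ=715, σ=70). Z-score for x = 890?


z = (x - μ)/σ = (890 - 715)/70 = 2.5

z = 2.5


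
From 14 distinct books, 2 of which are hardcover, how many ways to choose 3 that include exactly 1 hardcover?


Choose 1 of the 2 hardcovers and 2 of the other 12 books:
C(2,1)×C(12,2) = 2×66 = 132

132


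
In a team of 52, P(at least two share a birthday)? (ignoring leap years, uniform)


P(all different) = Π(365-i)/365 for i=0..51
= 0.021995
P(match) = 1 - 0.021995 = 0.978005

P ≈ 0.9780 ≈ 97.80%


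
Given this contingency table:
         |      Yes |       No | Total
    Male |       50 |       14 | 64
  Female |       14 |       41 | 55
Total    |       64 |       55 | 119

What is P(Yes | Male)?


P(Yes | Male) = 50/(50+14) = 50/64 = 25/32

P(Yes|Male) = 25/32 ≈ 78.12%


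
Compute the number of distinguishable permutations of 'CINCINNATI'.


Letters: 10, freq: {'C': 2, 'I': 3, 'N': 3, 'A': 1, 'T': 1}
10!/(2!×3!×3!×1!×1!) = 3628800/72 = 50400

50400


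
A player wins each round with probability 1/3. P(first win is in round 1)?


Geometric: P(X=1) = (1-p)^(k-1)×p = (2/3)^0×1/3 = 1/3

P(X=1) = 1/3 ≈ 33.33%


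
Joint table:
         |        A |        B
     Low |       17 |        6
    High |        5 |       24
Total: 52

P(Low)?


P(Low) = (17+6)/52 = 23/52

P(Low) = 23/52 ≈ 44.23%


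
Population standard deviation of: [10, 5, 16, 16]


Mean = 47/4
  (10-47/4)²=49/16
  (5-47/4)²=729/16
  (16-47/4)²=289/16
  (16-47/4)²=289/16
Σ(x-μ)² = 339/4
σ² = (339/4)/4 = 339/16

σ = √(339/16) ≈ 4.6030


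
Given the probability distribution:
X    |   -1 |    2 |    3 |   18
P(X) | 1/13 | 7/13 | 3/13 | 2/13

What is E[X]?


E[X] = Σ x·P(X=x)
= (-1)×(1/13) + (2)×(7/13) + (3)×(3/13) + (18)×(2/13)
= 58/13

E[X] = 58/13


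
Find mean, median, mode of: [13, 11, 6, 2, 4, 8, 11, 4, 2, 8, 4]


Sorted: [2, 2, 4, 4, 4, 6, 8, 8, 11, 11, 13]
Mean = 73/11
Median = 6
Freq: {13: 1, 11: 2, 6: 1, 2: 2, 4: 3, 8: 2}
Mode: [4]

Mean=73/11, Median=6, Mode=4


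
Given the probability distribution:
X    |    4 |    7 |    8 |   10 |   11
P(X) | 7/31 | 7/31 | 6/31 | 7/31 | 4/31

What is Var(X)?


E[X] = 239/31
E[X²] = 2023/31
Var(X) = E[X²] - (E[X])² = 2023/31 - 57121/961 = 5592/961

Var(X) = 5592/961 ≈ 5.8189


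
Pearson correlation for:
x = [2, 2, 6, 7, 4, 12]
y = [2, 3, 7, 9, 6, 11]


n=6, Σx=33, Σy=38, Σxy=271, Σx²=253, Σy²=300
r = (6×271 - 33×38)/√((6×253 - 33²)(6×300 - 38²))
= 372/√(429×356) = 372/√152724 ≈ 372/390.7992 ≈ 0.9519

r ≈ 0.9519


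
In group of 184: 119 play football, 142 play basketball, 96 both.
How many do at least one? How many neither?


|A∪B| = 119+142-96 = 165
Neither = 184-165 = 19

At least one: 165; Neither: 19


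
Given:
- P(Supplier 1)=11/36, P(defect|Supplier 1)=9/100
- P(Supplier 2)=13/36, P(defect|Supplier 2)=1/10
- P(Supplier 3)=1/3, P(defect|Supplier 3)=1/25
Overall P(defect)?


P(B) = Σ P(B|Aᵢ)×P(Aᵢ)
  9/100×11/36 = 11/400
  1/10×13/36 = 13/360
  1/25×1/3 = 1/75
Sum = 277/3600

P(defect) = 277/3600 ≈ 7.69%


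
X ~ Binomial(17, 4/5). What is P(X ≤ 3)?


P(X ≤ 3) = Σ P(X=i) for i=0..3
P(X=0) = 1/762939453125
P(X=1) = 68/762939453125
P(X=2) = 2176/762939453125
P(X=3) = 8704/152587890625
Sum = 9153/152587890625

P(X ≤ 3) = 9153/152587890625 ≈ 0.00%


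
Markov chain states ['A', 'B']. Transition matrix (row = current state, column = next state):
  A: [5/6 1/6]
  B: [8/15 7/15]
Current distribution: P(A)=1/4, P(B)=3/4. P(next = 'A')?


P(next=A) = Σᵢ P(now=i)×P(i→A)
= 1/4×5/6 + 3/4×8/15
= 5/24 + 2/5 = 73/120

P = 73/120 ≈ 0.6083


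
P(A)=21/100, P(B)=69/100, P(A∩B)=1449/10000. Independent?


P(A)×P(B) = 1449/10000
P(A∩B) = 1449/10000
Equal ✓ → Independent

Yes, independent


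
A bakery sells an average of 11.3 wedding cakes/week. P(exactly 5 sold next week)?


Poisson(λ=11.3): P(X=5) = e^(-λ)×λ^k/k!
= e^(-11.3) × 11.3^5 / 5!
≈ 1.237292426e-05 × 184243.51793 / 120 ≈ 0.018997

P(X=5) ≈ 0.018997 ≈ 1.90%


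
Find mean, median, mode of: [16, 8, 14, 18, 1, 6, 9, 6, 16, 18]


Sorted: [1, 6, 6, 8, 9, 14, 16, 16, 18, 18]
Mean = 112/10 = 56/5
Median = 23/2
Freq: {16: 2, 8: 1, 14: 1, 18: 2, 1: 1, 6: 2, 9: 1}
Mode: [6, 16, 18]

Mean=56/5, Median=23/2, Mode=[6, 16, 18]


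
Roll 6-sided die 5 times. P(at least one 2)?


P(no 2)^5 = (5/6)^5 = 3125/7776
P(≥1) = 1 - 3125/7776 = 4651/7776

P = 4651/7776 ≈ 59.81%


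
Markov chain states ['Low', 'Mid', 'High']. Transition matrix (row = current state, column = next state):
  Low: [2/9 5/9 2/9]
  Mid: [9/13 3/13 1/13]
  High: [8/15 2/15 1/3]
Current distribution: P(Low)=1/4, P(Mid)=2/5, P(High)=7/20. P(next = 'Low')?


P(next=Low) = Σᵢ P(now=i)×P(i→Low)
= 1/4×2/9 + 2/5×9/13 + 7/20×8/15
= 1/18 + 18/65 + 14/75 = 3037/5850

P = 3037/5850 ≈ 0.5191


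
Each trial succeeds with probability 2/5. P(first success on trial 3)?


Geometric: P(X=3) = (1-p)^(k-1)×p = (3/5)^2×2/5 = 18/125

P(X=3) = 18/125 ≈ 14.40%


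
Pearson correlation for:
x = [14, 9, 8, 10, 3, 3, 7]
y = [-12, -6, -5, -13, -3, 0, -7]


n=7, Σx=54, Σy=-46, Σxy=-450, Σx²=508, Σy²=432
r = (7×(-450) - 54×(-46))/√((7×508 - 54²)(7×432 - (-46)²))
= -666/√(640×908) = -666/√581120 ≈ -666/762.3123 ≈ -0.8737

r ≈ -0.8737


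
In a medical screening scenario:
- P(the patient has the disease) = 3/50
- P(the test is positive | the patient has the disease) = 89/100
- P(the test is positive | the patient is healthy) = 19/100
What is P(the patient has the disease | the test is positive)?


Using Bayes' theorem:
P(A|B) = P(B|A)·P(A) / P(B)

P(the test is positive) = 89/100 × 3/50 + 19/100 × 47/50
= 267/5000 + 893/5000 = 29/125

P(the patient has the disease|the test is positive) = (267/5000) / (29/125) = 267/1160

P(the patient has the disease|the test is positive) = 267/1160 ≈ 23.02%


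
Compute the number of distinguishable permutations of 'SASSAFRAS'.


Letters: 9, freq: {'S': 4, 'A': 3, 'F': 1, 'R': 1}
9!/(4!×3!×1!×1!) = 362880/144 = 2520

2520


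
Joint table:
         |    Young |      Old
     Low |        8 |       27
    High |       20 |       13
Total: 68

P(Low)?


P(Low) = (8+27)/68 = 35/68

P(Low) = 35/68 ≈ 51.47%


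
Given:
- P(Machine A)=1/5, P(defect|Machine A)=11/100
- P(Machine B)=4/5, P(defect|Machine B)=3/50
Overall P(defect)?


P(B) = Σ P(B|Aᵢ)×P(Aᵢ)
  11/100×1/5 = 11/500
  3/50×4/5 = 6/125
Sum = 7/100

P(defect) = 7/100 ≈ 7.00%


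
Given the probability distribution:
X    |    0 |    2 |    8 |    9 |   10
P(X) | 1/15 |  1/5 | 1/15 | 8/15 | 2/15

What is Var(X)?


E[X] = 106/15
E[X²] = 308/5
Var(X) = E[X²] - (E[X])² = 308/5 - 11236/225 = 2624/225

Var(X) = 2624/225 ≈ 11.6622


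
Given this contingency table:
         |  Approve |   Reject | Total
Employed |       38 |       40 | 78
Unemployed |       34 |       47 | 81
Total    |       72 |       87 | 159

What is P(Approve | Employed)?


P(Approve | Employed) = 38/(38+40) = 38/78 = 19/39

P(Approve|Employed) = 19/39 ≈ 48.72%


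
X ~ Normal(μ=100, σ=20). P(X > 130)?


z = (130-100)/20 = 1.5
P(X > 130) = 1 - P(Z ≤ 1.5) = 1 - 0.9332 = 0.0668

P(X > 130) ≈ 0.0668


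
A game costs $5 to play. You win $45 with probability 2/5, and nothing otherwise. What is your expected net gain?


E[gain] = (45-5)×2/5 + (-5)×3/5
= 16 - 3 = 13

Expected net gain = $13 ≈ $13.00


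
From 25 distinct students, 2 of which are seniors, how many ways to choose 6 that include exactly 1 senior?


Choose 1 of the 2 seniors and 5 of the other 23 students:
C(2,1)×C(23,5) = 2×33649 = 67298

67298


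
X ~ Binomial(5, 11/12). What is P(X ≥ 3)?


P(X ≥ 3) = Σ P(X=i) for i=3..5
P(X=3) = 6655/124416
P(X=4) = 73205/248832
P(X=5) = 161051/248832
Sum = 41261/41472

P(X ≥ 3) = 41261/41472 ≈ 99.49%


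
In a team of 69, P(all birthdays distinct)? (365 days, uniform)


P(all different) = Π(365-i)/365 for i=0..68
= (365/365)×(364/365)×...×(297/365)
= 0.001036

P ≈ 0.0010 ≈ 0.10%
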